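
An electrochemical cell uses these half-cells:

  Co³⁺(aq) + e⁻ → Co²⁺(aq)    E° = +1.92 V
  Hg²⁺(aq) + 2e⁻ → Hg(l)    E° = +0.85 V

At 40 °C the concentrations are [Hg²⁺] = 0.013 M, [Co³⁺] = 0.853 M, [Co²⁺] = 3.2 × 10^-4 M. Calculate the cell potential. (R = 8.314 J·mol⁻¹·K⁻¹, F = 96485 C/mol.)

1.34 V

The Co³⁺/Co²⁺ couple has the higher reduction potential and acts as the cathode, so E°_cell = +1.92 − (+0.85) = 1.07 V.
Balancing electrons gives n = 2; the reaction quotient is Q = [Hg²⁺]·[Co²⁺]^2/[Co³⁺]^2 = 1.83 × 10^-9.
E = E° − (RT/nF) ln Q = 1.07 − (8.314×313)/(2×96485) × (-20.119) = 1.070 + 0.271 = 1.341 V.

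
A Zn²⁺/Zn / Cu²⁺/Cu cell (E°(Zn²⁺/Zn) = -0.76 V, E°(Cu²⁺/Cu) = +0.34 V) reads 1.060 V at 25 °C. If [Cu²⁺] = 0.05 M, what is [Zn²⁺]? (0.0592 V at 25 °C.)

From the Nernst equation, log Q = n(E° − E)/0.0592 = 2(1.10 − 1.060)/0.0592 = 1.351, so Q = 22.5.
With Q = [Zn²⁺]/[Cu²⁺] and the known concentrations, [Zn²⁺] in the numerator gives [Zn²⁺] = 1.1 M.

1.1 M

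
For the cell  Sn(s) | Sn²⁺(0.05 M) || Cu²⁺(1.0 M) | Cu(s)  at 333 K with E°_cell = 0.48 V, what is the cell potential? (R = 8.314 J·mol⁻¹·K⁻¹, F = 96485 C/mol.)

0.523 V

Balancing electrons gives n = 2; the reaction quotient is Q = [Sn²⁺]/[Cu²⁺] = 0.0500.
E = E° − (RT/nF) ln Q = 0.48 − (8.314×333)/(2×96485) × (-2.996) = 0.480 + 0.043 = 0.523 V.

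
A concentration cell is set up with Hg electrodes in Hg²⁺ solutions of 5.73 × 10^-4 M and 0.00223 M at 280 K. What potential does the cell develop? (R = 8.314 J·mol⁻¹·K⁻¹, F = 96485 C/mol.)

0.016 V

Both half-cells are Hg²⁺/Hg, so E°_cell = 0. The concentrated side is the cathode; the cell reaction moves Hg²⁺ from high to low concentration with n = 2.
Q = [Hg²⁺]_dilute/[Hg²⁺]_conc = 5.73 × 10^-4/0.00223 = 0.257.
E = 0 − (RT/nF) ln Q = −((8.314×280)/(2×96485))(-1.359) = 0.0164 V.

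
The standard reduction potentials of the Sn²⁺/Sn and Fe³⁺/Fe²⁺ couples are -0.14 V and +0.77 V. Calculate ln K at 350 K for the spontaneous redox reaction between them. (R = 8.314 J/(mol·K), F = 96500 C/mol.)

ln K = 60.4

E°_cell = +0.77 − (-0.14) = 0.91 V, with n = 2 electrons transferred.
At equilibrium E = 0, so the Nernst equation gives ln K = nFE°/RT = (2)(96500)(0.91)/((8.314)(350)) = 60.36.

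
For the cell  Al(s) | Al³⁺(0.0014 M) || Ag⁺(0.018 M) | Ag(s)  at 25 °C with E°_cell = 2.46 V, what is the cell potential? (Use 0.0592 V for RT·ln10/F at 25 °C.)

2.41 V

Balancing electrons gives n = 3; the reaction quotient is Q = [Al³⁺]/[Ag⁺]^3 = 240.
At 25 °C, E = E° − (0.0592/n) log Q = 2.46 − (0.0592/3)(2.380) = 2.460 − 0.047 = 2.413 V.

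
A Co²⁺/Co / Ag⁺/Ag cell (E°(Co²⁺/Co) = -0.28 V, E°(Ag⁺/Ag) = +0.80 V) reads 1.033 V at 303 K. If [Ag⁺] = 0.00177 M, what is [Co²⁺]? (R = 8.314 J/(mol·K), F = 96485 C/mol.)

1.1 × 10^-4 M

From the Nernst equation, ln Q = nF(E° − E)/RT = 2×96485×(1.08 − 1.033)/(8.314×303) = 3.600, so Q = 36.6.
With Q = [Co²⁺]/[Ag⁺]^2 and the known concentrations, [Co²⁺] in the numerator gives [Co²⁺] = 1.1 × 10^-4 M.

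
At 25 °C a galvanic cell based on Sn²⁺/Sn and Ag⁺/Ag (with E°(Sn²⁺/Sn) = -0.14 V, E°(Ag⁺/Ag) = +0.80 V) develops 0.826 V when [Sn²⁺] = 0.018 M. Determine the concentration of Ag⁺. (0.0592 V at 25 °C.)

From the Nernst equation, log Q = n(E° − E)/0.0592 = 2(0.94 − 0.826)/0.0592 = 3.851, so Q = 7100.
With Q = [Sn²⁺]/[Ag⁺]^2 and the known concentrations, [Ag⁺]^2 in the denominator gives [Ag⁺] = 0.0016 M.

0.0016 M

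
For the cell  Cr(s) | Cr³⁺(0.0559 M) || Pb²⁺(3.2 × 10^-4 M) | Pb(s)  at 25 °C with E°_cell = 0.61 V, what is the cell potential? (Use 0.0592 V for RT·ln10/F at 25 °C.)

0.531 V

Balancing electrons gives n = 6; the reaction quotient is Q = [Cr³⁺]^2/[Pb²⁺]^3 = 9.54 × 10^7.
At 25 °C, E = E° − (0.0592/n) log Q = 0.61 − (0.0592/6)(7.979) = 0.610 − 0.079 = 0.531 V.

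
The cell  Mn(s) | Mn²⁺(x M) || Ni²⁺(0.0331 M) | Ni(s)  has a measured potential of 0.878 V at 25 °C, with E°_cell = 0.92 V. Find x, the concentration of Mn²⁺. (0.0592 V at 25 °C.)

From the Nernst equation, log Q = n(E° − E)/0.0592 = 2(0.92 − 0.878)/0.0592 = 1.419, so Q = 26.2.
With Q = [Mn²⁺]/[Ni²⁺] and the known concentrations, [Mn²⁺] in the numerator gives [Mn²⁺] = 0.87 M.

0.87 M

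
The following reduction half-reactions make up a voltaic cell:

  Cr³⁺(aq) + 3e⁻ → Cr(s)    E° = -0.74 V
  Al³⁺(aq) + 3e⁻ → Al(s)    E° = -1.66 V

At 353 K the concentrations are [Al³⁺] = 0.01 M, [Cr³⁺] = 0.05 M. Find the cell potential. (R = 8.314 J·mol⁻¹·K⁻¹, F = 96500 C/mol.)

0.936 V

The Cr³⁺/Cr couple has the higher reduction potential and acts as the cathode, so E°_cell = -0.74 − (-1.66) = 0.92 V.
Balancing electrons gives n = 3; the reaction quotient is Q = [Al³⁺]/[Cr³⁺] = 0.200.
E = E° − (RT/nF) ln Q = 0.92 − (8.314×353)/(3×96500) × (-1.609) = 0.920 + 0.016 = 0.936 V.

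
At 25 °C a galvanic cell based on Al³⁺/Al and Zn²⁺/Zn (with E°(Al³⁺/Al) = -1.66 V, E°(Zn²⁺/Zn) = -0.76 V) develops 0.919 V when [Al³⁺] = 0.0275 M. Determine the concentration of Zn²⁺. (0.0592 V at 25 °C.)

From the Nernst equation, log Q = n(E° − E)/0.0592 = 6(0.90 − 0.919)/0.0592 = -1.926, so Q = 0.0119.
With Q = [Al³⁺]^2/[Zn²⁺]^3 and the known concentrations, [Zn²⁺]^3 in the denominator gives [Zn²⁺] = 0.4 M.

0.4 M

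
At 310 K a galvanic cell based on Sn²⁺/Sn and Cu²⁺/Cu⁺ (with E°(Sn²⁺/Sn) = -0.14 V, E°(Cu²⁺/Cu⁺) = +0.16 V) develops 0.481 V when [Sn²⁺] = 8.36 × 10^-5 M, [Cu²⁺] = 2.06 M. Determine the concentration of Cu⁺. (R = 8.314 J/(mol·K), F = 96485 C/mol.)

0.26 M

From the Nernst equation, ln Q = nF(E° − E)/RT = 2×96485×(0.30 − 0.481)/(8.314×310) = -13.552, so Q = 1.3 × 10^-6.
With Q = [Sn²⁺]·[Cu⁺]^2/[Cu²⁺]^2 and the known concentrations, [Cu⁺]^2 in the numerator gives [Cu⁺] = 0.26 M.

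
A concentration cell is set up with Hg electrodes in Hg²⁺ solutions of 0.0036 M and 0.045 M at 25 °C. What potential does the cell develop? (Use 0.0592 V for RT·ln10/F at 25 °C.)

Both half-cells are Hg²⁺/Hg, so E°_cell = 0. The concentrated side is the cathode; the cell reaction moves Hg²⁺ from high to low concentration with n = 2.
Q = [Hg²⁺]_dilute/[Hg²⁺]_conc = 0.0036/0.045 = 0.0800.
E = 0 − (0.0592/2) log Q = −(0.0592/2)(-1.097) = 0.0325 V.

0.032 V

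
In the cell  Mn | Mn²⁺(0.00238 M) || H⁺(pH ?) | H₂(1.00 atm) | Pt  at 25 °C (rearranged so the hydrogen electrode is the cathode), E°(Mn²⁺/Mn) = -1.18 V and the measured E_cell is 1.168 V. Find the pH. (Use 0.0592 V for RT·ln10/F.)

pH = 1.51

E°_cell = 1.18 V and n = 2.
log Q = n(E° − E)/0.0592 = 2×(1.18 − 1.168)/0.0592 = 0.405.
With Q = [Mn²⁺]·P(H₂) / [H⁺]^2, solving for [H⁺] gives log[H⁺] = -1.514, so pH = 1.51.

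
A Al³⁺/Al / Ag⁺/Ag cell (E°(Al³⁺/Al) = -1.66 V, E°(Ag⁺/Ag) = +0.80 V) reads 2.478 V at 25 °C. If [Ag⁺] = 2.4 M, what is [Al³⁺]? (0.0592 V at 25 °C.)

1.7 M

From the Nernst equation, log Q = n(E° − E)/0.0592 = 3(2.46 − 2.478)/0.0592 = -0.912, so Q = 0.122.
With Q = [Al³⁺]/[Ag⁺]^3 and the known concentrations, [Al³⁺] in the numerator gives [Al³⁺] = 1.7 M.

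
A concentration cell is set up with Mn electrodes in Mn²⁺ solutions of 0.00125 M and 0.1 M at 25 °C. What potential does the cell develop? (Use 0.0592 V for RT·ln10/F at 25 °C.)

0.056 V

Both half-cells are Mn²⁺/Mn, so E°_cell = 0. The concentrated side is the cathode; the cell reaction moves Mn²⁺ from high to low concentration with n = 2.
Q = [Mn²⁺]_dilute/[Mn²⁺]_conc = 0.00125/0.1 = 0.0125.
E = 0 − (0.0592/2) log Q = −(0.0592/2)(-1.903) = 0.0563 V.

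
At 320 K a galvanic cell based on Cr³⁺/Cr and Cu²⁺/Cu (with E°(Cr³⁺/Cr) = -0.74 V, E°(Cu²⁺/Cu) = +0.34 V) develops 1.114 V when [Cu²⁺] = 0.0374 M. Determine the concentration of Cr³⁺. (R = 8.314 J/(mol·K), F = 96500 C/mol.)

From the Nernst equation, ln Q = nF(E° − E)/RT = 6×96500×(1.08 − 1.114)/(8.314×320) = -7.399, so Q = 6.12 × 10^-4.
With Q = [Cr³⁺]^2/[Cu²⁺]^3 and the known concentrations, [Cr³⁺]^2 in the numerator gives [Cr³⁺] = 1.8 × 10^-4 M.

1.8 × 10^-4 M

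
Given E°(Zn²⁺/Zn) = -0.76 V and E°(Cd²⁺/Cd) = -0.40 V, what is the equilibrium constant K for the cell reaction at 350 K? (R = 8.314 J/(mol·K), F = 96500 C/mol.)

2.3 × 10^10

E°_cell = -0.40 − (-0.76) = 0.36 V, with n = 2 electrons transferred.
At equilibrium E = 0, so the Nernst equation gives ln K = nFE°/RT = (2)(96500)(0.36)/((8.314)(350)) = 23.88.
K = e^23.88 = 2.3 × 10^10.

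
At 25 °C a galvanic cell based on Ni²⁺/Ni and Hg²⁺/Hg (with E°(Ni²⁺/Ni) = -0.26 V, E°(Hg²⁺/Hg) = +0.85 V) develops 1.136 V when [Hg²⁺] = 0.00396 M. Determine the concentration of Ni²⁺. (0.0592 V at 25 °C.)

From the Nernst equation, log Q = n(E° − E)/0.0592 = 2(1.11 − 1.136)/0.0592 = -0.878, so Q = 0.132.
With Q = [Ni²⁺]/[Hg²⁺] and the known concentrations, [Ni²⁺] in the numerator gives [Ni²⁺] = 5.2 × 10^-4 M.

5.2 × 10^-4 M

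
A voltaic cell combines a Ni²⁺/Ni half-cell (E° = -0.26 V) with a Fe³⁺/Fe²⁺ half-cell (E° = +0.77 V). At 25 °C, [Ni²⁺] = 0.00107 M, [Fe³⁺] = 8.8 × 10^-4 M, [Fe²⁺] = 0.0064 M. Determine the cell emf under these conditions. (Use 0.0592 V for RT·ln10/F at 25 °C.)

1.07 V

The Fe³⁺/Fe²⁺ couple has the higher reduction potential and acts as the cathode, so E°_cell = +0.77 − (-0.26) = 1.03 V.
Balancing electrons gives n = 2; the reaction quotient is Q = [Ni²⁺]·[Fe²⁺]^2/[Fe³⁺]^2 = 0.0566.
At 25 °C, E = E° − (0.0592/n) log Q = 1.03 − (0.0592/2)(-1.247) = 1.030 + 0.037 = 1.067 V.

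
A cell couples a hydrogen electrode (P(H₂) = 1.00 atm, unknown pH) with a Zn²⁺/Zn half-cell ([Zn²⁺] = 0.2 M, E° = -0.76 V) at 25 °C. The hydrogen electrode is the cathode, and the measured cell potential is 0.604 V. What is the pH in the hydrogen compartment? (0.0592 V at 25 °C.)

E°_cell = 0.76 V and n = 2.
log Q = n(E° − E)/0.0592 = 2×(0.76 − 0.604)/0.0592 = 5.270.
With Q = [Zn²⁺]·P(H₂) / [H⁺]^2, solving for [H⁺] gives log[H⁺] = -2.985, so pH = 2.98.

pH = 2.98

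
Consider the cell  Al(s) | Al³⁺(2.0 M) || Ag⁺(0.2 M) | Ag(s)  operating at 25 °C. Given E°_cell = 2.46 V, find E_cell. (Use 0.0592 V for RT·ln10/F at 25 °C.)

2.41 V

Balancing electrons gives n = 3; the reaction quotient is Q = [Al³⁺]/[Ag⁺]^3 = 250.
At 25 °C, E = E° − (0.0592/n) log Q = 2.46 − (0.0592/3)(2.398) = 2.460 − 0.047 = 2.413 V.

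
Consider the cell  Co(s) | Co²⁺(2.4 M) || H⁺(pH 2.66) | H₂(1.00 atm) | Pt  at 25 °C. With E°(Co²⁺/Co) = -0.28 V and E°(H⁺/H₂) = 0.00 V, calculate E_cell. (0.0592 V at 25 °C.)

0.11 V

The hydrogen couple is the cathode, so E°_cell = 0.28 V; n = 2.
[H⁺] = 10^(−2.66) = 0.0022 M, and Q = [Co²⁺]·P(H₂) / [H⁺]^2 = 5.01 × 10^5.
E = E° − (0.0592/2) log Q = 0.28 − (0.0592/2)(5.700) = 0.111 V.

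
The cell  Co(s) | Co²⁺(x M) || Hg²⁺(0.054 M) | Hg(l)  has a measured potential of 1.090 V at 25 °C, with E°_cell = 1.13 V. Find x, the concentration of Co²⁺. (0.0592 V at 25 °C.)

From the Nernst equation, log Q = n(E° − E)/0.0592 = 2(1.13 − 1.090)/0.0592 = 1.351, so Q = 22.5.
With Q = [Co²⁺]/[Hg²⁺] and the known concentrations, [Co²⁺] in the numerator gives [Co²⁺] = 1.2 M.

1.2 M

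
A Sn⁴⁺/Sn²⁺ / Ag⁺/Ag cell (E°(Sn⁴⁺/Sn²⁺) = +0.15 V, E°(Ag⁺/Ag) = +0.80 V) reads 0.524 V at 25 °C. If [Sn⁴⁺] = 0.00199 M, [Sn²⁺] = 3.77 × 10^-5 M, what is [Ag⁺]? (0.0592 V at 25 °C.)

From the Nernst equation, log Q = n(E° − E)/0.0592 = 2(0.65 − 0.524)/0.0592 = 4.257, so Q = 1.81 × 10^4.
With Q = [Sn⁴⁺]/([Sn²⁺]·[Ag⁺]^2) and the known concentrations, [Ag⁺]^2 in the denominator gives [Ag⁺] = 0.054 M.

0.054 M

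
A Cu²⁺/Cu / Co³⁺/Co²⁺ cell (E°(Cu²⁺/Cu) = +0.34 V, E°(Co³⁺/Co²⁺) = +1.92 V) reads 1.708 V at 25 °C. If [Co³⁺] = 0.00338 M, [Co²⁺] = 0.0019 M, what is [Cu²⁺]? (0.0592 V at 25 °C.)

From the Nernst equation, log Q = n(E° − E)/0.0592 = 2(1.58 − 1.708)/0.0592 = -4.324, so Q = 4.74 × 10^-5.
With Q = [Cu²⁺]·[Co²⁺]^2/[Co³⁺]^2 and the known concentrations, [Cu²⁺] in the numerator gives [Cu²⁺] = 1.5 × 10^-4 M.

1.5 × 10^-4 M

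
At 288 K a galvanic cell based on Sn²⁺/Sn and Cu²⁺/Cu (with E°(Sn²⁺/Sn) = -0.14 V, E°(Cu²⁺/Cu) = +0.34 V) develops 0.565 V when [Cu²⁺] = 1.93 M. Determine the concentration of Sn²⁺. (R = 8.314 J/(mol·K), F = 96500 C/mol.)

0.002 M

From the Nernst equation, ln Q = nF(E° − E)/RT = 2×96500×(0.48 − 0.565)/(8.314×288) = -6.851, so Q = 0.00106.
With Q = [Sn²⁺]/[Cu²⁺] and the known concentrations, [Sn²⁺] in the numerator gives [Sn²⁺] = 0.002 M.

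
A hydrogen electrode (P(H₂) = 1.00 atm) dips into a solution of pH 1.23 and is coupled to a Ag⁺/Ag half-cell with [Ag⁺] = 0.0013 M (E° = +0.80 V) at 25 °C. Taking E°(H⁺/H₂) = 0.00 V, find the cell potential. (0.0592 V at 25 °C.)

0.70 V

The Ag⁺/Ag couple is the cathode, so E°_cell = 0.80 V; n = 2.
[H⁺] = 10^(−1.23) = 0.059 M, and Q = [H⁺]^2 / ([Ag⁺]^2·P(H₂)) = 2050.
E = E° − (0.0592/2) log Q = 0.80 − (0.0592/2)(3.312) = 0.702 V.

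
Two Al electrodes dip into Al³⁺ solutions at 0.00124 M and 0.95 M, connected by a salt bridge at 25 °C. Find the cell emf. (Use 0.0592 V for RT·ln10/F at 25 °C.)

0.057 V

Both half-cells are Al³⁺/Al, so E°_cell = 0. The concentrated side is the cathode; the cell reaction moves Al³⁺ from high to low concentration with n = 3.
Q = [Al³⁺]_dilute/[Al³⁺]_conc = 0.00124/0.95 = 0.00131.
E = 0 − (0.0592/3) log Q = −(0.0592/3)(-2.884) = 0.0569 V.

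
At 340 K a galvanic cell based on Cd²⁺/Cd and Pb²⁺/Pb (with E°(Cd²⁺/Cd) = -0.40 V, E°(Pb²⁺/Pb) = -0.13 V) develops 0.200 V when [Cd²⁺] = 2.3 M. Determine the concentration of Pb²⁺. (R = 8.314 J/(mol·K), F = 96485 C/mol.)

0.019 M

From the Nernst equation, ln Q = nF(E° − E)/RT = 2×96485×(0.27 − 0.200)/(8.314×340) = 4.779, so Q = 119.
With Q = [Cd²⁺]/[Pb²⁺] and the known concentrations, [Pb²⁺] in the denominator gives [Pb²⁺] = 0.019 M.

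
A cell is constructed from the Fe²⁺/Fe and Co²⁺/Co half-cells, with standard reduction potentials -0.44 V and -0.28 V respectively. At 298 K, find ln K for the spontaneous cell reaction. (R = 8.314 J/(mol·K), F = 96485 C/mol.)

E°_cell = -0.28 − (-0.44) = 0.16 V, with n = 2 electrons transferred.
At equilibrium E = 0, so the Nernst equation gives ln K = nFE°/RT = (2)(96485)(0.16)/((8.314)(298)) = 12.46.

ln K = 12.5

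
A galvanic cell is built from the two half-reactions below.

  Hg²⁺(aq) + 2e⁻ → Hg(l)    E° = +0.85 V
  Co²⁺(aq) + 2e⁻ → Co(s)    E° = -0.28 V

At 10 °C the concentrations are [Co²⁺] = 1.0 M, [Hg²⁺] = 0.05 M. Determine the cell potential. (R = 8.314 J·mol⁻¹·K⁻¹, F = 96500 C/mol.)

1.09 V

The Hg²⁺/Hg couple has the higher reduction potential and acts as the cathode, so E°_cell = +0.85 − (-0.28) = 1.13 V.
Balancing electrons gives n = 2; the reaction quotient is Q = [Co²⁺]/[Hg²⁺] = 20.0.
E = E° − (RT/nF) ln Q = 1.13 − (8.314×283)/(2×96500) × (2.996) = 1.130 − 0.037 = 1.093 V.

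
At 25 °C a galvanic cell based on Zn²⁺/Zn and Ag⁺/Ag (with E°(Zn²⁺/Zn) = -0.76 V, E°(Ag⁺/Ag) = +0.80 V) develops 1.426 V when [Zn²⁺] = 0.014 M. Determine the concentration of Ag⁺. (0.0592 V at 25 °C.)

From the Nernst equation, log Q = n(E° − E)/0.0592 = 2(1.56 − 1.426)/0.0592 = 4.527, so Q = 3.37 × 10^4.
With Q = [Zn²⁺]/[Ag⁺]^2 and the known concentrations, [Ag⁺]^2 in the denominator gives [Ag⁺] = 6.4 × 10^-4 M.

6.4 × 10^-4 M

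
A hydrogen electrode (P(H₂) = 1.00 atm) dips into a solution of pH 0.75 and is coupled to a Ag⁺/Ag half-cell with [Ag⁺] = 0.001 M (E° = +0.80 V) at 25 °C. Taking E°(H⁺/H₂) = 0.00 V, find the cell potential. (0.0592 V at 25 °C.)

The Ag⁺/Ag couple is the cathode, so E°_cell = 0.80 V; n = 2.
[H⁺] = 10^(−0.75) = 0.18 M, and Q = [H⁺]^2 / ([Ag⁺]^2·P(H₂)) = 3.16 × 10^4.
E = E° − (0.0592/2) log Q = 0.80 − (0.0592/2)(4.500) = 0.667 V.

0.67 V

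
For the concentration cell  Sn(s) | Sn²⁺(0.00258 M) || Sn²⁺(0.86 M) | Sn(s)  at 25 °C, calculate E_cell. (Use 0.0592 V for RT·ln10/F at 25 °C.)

Both half-cells are Sn²⁺/Sn, so E°_cell = 0. The concentrated side is the cathode; the cell reaction moves Sn²⁺ from high to low concentration with n = 2.
Q = [Sn²⁺]_dilute/[Sn²⁺]_conc = 0.00258/0.86 = 0.00300.
E = 0 − (0.0592/2) log Q = −(0.0592/2)(-2.523) = 0.0747 V.

0.075 V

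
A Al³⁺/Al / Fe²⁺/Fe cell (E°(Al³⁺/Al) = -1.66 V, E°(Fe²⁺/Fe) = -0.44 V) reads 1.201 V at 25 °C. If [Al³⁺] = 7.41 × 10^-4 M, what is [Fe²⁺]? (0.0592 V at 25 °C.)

0.0019 M

From the Nernst equation, log Q = n(E° − E)/0.0592 = 6(1.22 − 1.201)/0.0592 = 1.926, so Q = 84.3.
With Q = [Al³⁺]^2/[Fe²⁺]^3 and the known concentrations, [Fe²⁺]^3 in the denominator gives [Fe²⁺] = 0.0019 M.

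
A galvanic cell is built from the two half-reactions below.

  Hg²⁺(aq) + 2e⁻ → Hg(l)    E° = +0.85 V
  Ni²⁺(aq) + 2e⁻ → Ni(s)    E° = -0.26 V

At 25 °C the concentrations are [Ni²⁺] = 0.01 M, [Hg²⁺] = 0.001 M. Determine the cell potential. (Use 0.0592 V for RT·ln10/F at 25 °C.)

1.08 V

The Hg²⁺/Hg couple has the higher reduction potential and acts as the cathode, so E°_cell = +0.85 − (-0.26) = 1.11 V.
Balancing electrons gives n = 2; the reaction quotient is Q = [Ni²⁺]/[Hg²⁺] = 10.0.
At 25 °C, E = E° − (0.0592/n) log Q = 1.11 − (0.0592/2)(1.000) = 1.110 − 0.030 = 1.080 V.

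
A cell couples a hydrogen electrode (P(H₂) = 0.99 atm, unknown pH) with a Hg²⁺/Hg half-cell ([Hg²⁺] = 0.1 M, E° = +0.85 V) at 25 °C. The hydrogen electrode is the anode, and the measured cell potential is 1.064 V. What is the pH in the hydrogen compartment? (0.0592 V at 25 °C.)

pH = 4.12

E°_cell = 0.85 V and n = 2.
log Q = n(E° − E)/0.0592 = 2×(0.85 − 1.064)/0.0592 = -7.230.
With Q = [H⁺]^2 / ([Hg²⁺]·P(H₂)), solving for [H⁺] gives log[H⁺] = -4.117, so pH = 4.12.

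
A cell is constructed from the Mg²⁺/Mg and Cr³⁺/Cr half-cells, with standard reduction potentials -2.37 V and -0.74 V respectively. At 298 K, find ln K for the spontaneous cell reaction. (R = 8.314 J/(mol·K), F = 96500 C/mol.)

E°_cell = -0.74 − (-2.37) = 1.63 V, with n = 6 electrons transferred.
At equilibrium E = 0, so the Nernst equation gives ln K = nFE°/RT = (6)(96500)(1.63)/((8.314)(298)) = 380.93.

ln K = 380.9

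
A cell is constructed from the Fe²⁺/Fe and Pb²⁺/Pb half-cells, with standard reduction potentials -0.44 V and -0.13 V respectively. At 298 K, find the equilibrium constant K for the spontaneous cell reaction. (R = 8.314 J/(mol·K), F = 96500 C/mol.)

E°_cell = -0.13 − (-0.44) = 0.31 V, with n = 2 electrons transferred.
At equilibrium E = 0, so the Nernst equation gives ln K = nFE°/RT = (2)(96500)(0.31)/((8.314)(298)) = 24.15.
K = e^24.15 = 3.1 × 10^10.

3.1 × 10^10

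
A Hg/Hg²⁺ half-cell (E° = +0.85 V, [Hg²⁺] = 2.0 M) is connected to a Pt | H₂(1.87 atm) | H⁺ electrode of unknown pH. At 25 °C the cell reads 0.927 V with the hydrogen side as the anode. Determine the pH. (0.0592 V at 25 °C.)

pH = 1.01

E°_cell = 0.85 V and n = 2.
log Q = n(E° − E)/0.0592 = 2×(0.85 − 0.927)/0.0592 = -2.601.
With Q = [H⁺]^2 / ([Hg²⁺]·P(H₂)), solving for [H⁺] gives log[H⁺] = -1.014, so pH = 1.01.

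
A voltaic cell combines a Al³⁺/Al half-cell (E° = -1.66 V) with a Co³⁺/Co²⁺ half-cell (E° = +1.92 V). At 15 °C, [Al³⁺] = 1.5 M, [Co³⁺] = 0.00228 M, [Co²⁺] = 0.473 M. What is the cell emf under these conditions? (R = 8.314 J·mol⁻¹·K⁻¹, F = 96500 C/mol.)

3.44 V

The Co³⁺/Co²⁺ couple has the higher reduction potential and acts as the cathode, so E°_cell = +1.92 − (-1.66) = 3.58 V.
Balancing electrons gives n = 3; the reaction quotient is Q = [Al³⁺]·[Co²⁺]^3/[Co³⁺]^3 = 1.34 × 10^7.
E = E° − (RT/nF) ln Q = 3.58 − (8.314×288)/(3×96500) × (16.410) = 3.580 − 0.136 = 3.444 V.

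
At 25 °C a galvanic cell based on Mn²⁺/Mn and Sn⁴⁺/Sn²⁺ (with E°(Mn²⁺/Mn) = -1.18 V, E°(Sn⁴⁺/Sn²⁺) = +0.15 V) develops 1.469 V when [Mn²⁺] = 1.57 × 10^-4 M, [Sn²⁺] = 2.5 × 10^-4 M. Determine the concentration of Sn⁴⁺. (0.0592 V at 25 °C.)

From the Nernst equation, log Q = n(E° − E)/0.0592 = 2(1.33 − 1.469)/0.0592 = -4.696, so Q = 2.01 × 10^-5.
With Q = [Mn²⁺]·[Sn²⁺]/[Sn⁴⁺] and the known concentrations, [Sn⁴⁺] in the denominator gives [Sn⁴⁺] = 0.0019 M.

0.0019 M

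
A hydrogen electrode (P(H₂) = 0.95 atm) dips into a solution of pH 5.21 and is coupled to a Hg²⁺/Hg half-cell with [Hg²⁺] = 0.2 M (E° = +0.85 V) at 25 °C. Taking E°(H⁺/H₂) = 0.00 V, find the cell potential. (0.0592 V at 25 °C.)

The Hg²⁺/Hg couple is the cathode, so E°_cell = 0.85 V; n = 2.
[H⁺] = 10^(−5.21) = 6.2 × 10^-6 M, and Q = [H⁺]^2 / ([Hg²⁺]·P(H₂)) = 2 × 10^-10.
E = E° − (0.0592/2) log Q = 0.85 − (0.0592/2)(-9.699) = 1.137 V.

1.14 V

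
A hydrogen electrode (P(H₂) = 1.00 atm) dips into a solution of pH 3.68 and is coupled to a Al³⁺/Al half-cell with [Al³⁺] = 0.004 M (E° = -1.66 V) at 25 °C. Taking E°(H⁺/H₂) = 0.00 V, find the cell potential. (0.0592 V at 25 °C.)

1.49 V

The hydrogen couple is the cathode, so E°_cell = 1.66 V; n = 6.
[H⁺] = 10^(−3.68) = 2.1 × 10^-4 M, and Q = [Al³⁺]^2·P(H₂)^3 / [H⁺]^6 = 1.92 × 10^17.
E = E° − (0.0592/6) log Q = 1.66 − (0.0592/6)(17.284) = 1.489 V.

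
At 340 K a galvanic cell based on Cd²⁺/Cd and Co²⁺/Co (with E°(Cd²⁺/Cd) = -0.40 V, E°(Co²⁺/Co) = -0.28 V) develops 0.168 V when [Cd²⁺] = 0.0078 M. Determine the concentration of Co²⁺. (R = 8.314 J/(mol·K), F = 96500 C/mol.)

From the Nernst equation, ln Q = nF(E° − E)/RT = 2×96500×(0.12 − 0.168)/(8.314×340) = -3.277, so Q = 0.0377.
With Q = [Cd²⁺]/[Co²⁺] and the known concentrations, [Co²⁺] in the denominator gives [Co²⁺] = 0.21 M.

0.21 M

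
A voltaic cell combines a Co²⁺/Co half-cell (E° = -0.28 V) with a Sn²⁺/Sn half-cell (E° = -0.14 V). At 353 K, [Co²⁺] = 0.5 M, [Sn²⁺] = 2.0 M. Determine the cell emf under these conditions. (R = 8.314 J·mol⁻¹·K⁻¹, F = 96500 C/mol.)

The Sn²⁺/Sn couple has the higher reduction potential and acts as the cathode, so E°_cell = -0.14 − (-0.28) = 0.14 V.
Balancing electrons gives n = 2; the reaction quotient is Q = [Co²⁺]/[Sn²⁺] = 0.250.
E = E° − (RT/nF) ln Q = 0.14 − (8.314×353)/(2×96500) × (-1.386) = 0.140 + 0.021 = 0.161 V.

0.161 V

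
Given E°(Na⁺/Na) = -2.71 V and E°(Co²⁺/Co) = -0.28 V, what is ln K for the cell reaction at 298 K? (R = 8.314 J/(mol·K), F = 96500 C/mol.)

ln K = 189.3

E°_cell = -0.28 − (-2.71) = 2.43 V, with n = 2 electrons transferred.
At equilibrium E = 0, so the Nernst equation gives ln K = nFE°/RT = (2)(96500)(2.43)/((8.314)(298)) = 189.29.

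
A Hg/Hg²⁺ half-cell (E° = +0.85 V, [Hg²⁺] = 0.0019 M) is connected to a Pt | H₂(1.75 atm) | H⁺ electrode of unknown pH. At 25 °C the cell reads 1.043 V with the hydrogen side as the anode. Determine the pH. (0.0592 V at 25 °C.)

E°_cell = 0.85 V and n = 2.
log Q = n(E° − E)/0.0592 = 2×(0.85 − 1.043)/0.0592 = -6.520.
With Q = [H⁺]^2 / ([Hg²⁺]·P(H₂)), solving for [H⁺] gives log[H⁺] = -4.499, so pH = 4.50.

pH = 4.50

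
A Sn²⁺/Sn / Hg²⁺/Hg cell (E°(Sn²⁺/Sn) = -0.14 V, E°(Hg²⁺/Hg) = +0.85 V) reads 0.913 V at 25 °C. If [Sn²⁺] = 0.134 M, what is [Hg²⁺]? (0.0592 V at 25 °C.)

From the Nernst equation, log Q = n(E° − E)/0.0592 = 2(0.99 − 0.913)/0.0592 = 2.601, so Q = 399.
With Q = [Sn²⁺]/[Hg²⁺] and the known concentrations, [Hg²⁺] in the denominator gives [Hg²⁺] = 3.4 × 10^-4 M.

3.4 × 10^-4 M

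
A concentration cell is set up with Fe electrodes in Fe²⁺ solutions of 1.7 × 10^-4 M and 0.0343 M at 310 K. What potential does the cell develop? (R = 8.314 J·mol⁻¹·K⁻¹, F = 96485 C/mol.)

Both half-cells are Fe²⁺/Fe, so E°_cell = 0. The concentrated side is the cathode; the cell reaction moves Fe²⁺ from high to low concentration with n = 2.
Q = [Fe²⁺]_dilute/[Fe²⁺]_conc = 1.7 × 10^-4/0.0343 = 0.00496.
E = 0 − (RT/nF) ln Q = −((8.314×310)/(2×96485))(-5.307) = 0.0709 V.

0.071 V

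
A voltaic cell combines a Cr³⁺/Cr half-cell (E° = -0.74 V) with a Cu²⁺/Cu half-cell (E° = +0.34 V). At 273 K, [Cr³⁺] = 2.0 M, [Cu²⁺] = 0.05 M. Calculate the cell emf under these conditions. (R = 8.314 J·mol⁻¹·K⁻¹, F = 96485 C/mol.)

The Cu²⁺/Cu couple has the higher reduction potential and acts as the cathode, so E°_cell = +0.34 − (-0.74) = 1.08 V.
Balancing electrons gives n = 6; the reaction quotient is Q = [Cr³⁺]^2/[Cu²⁺]^3 = 3.2 × 10^4.
E = E° − (RT/nF) ln Q = 1.08 − (8.314×273)/(6×96485) × (10.373) = 1.080 − 0.041 = 1.039 V.

1.04 V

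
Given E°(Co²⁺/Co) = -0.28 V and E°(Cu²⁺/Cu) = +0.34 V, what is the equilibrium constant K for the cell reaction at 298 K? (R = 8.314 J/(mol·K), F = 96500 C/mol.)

9.4 × 10^20

E°_cell = +0.34 − (-0.28) = 0.62 V, with n = 2 electrons transferred.
At equilibrium E = 0, so the Nernst equation gives ln K = nFE°/RT = (2)(96500)(0.62)/((8.314)(298)) = 48.30.
K = e^48.30 = 9.4 × 10^20.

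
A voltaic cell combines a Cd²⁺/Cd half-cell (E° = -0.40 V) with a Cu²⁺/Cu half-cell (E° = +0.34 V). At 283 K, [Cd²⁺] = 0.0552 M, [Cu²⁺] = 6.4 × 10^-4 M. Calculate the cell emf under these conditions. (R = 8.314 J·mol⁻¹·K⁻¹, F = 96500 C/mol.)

0.686 V

The Cu²⁺/Cu couple has the higher reduction potential and acts as the cathode, so E°_cell = +0.34 − (-0.40) = 0.74 V.
Balancing electrons gives n = 2; the reaction quotient is Q = [Cd²⁺]/[Cu²⁺] = 86.2.
E = E° − (RT/nF) ln Q = 0.74 − (8.314×283)/(2×96500) × (4.457) = 0.740 − 0.054 = 0.686 V.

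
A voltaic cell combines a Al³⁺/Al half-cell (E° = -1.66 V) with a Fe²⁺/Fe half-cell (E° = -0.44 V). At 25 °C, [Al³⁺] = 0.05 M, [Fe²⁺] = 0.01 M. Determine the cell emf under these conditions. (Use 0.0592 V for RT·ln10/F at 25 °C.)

1.19 V

The Fe²⁺/Fe couple has the higher reduction potential and acts as the cathode, so E°_cell = -0.44 − (-1.66) = 1.22 V.
Balancing electrons gives n = 6; the reaction quotient is Q = [Al³⁺]^2/[Fe²⁺]^3 = 2500.
At 25 °C, E = E° − (0.0592/n) log Q = 1.22 − (0.0592/6)(3.398) = 1.220 − 0.034 = 1.186 V.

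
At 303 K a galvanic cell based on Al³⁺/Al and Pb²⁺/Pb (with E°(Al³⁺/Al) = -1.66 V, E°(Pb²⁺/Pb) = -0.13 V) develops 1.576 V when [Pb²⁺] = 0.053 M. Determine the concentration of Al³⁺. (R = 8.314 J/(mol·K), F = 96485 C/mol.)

From the Nernst equation, ln Q = nF(E° − E)/RT = 6×96485×(1.53 − 1.576)/(8.314×303) = -10.571, so Q = 2.56 × 10^-5.
With Q = [Al³⁺]^2/[Pb²⁺]^3 and the known concentrations, [Al³⁺]^2 in the numerator gives [Al³⁺] = 6.2 × 10^-5 M.

6.2 × 10^-5 M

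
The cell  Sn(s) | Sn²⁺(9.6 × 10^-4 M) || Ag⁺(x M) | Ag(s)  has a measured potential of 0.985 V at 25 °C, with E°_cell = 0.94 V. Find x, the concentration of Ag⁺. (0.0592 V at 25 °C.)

0.18 M

From the Nernst equation, log Q = n(E° − E)/0.0592 = 2(0.94 − 0.985)/0.0592 = -1.520, so Q = 0.0302.
With Q = [Sn²⁺]/[Ag⁺]^2 and the known concentrations, [Ag⁺]^2 in the denominator gives [Ag⁺] = 0.18 M.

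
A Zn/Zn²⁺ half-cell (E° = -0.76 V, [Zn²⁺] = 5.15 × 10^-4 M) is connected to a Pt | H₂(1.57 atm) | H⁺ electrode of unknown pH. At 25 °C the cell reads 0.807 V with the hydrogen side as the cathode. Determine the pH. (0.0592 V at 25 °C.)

E°_cell = 0.76 V and n = 2.
log Q = n(E° − E)/0.0592 = 2×(0.76 − 0.807)/0.0592 = -1.588.
With Q = [Zn²⁺]·P(H₂) / [H⁺]^2, solving for [H⁺] gives log[H⁺] = -0.752, so pH = 0.75.

pH = 0.75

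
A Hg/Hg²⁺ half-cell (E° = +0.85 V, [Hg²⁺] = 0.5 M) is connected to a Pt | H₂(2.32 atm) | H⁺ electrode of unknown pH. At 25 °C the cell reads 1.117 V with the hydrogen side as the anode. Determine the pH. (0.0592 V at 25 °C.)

E°_cell = 0.85 V and n = 2.
log Q = n(E° − E)/0.0592 = 2×(0.85 − 1.117)/0.0592 = -9.020.
With Q = [H⁺]^2 / ([Hg²⁺]·P(H₂)), solving for [H⁺] gives log[H⁺] = -4.478, so pH = 4.48.

pH = 4.48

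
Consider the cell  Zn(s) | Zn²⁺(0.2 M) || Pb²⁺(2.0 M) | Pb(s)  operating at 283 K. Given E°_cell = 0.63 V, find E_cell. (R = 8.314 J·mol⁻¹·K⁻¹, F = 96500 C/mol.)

0.658 V

Balancing electrons gives n = 2; the reaction quotient is Q = [Zn²⁺]/[Pb²⁺] = 0.100.
E = E° − (RT/nF) ln Q = 0.63 − (8.314×283)/(2×96500) × (-2.303) = 0.630 + 0.028 = 0.658 V.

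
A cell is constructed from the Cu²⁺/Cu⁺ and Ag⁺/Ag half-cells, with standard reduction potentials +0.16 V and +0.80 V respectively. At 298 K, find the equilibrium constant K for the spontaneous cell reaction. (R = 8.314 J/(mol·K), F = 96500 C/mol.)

6.7 × 10^10

E°_cell = +0.80 − (+0.16) = 0.64 V, with n = 1 electron transferred.
At equilibrium E = 0, so the Nernst equation gives ln K = nFE°/RT = (1)(96500)(0.64)/((8.314)(298)) = 24.93.
K = e^24.93 = 6.7 × 10^10.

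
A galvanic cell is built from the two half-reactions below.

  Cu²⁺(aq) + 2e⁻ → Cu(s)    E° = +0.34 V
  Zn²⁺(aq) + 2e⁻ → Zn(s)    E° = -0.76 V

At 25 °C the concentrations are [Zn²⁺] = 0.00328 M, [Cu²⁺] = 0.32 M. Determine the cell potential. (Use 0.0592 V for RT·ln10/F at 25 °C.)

1.16 V

The Cu²⁺/Cu couple has the higher reduction potential and acts as the cathode, so E°_cell = +0.34 − (-0.76) = 1.10 V.
Balancing electrons gives n = 2; the reaction quotient is Q = [Zn²⁺]/[Cu²⁺] = 0.0102.
At 25 °C, E = E° − (0.0592/n) log Q = 1.10 − (0.0592/2)(-1.989) = 1.100 + 0.059 = 1.159 V.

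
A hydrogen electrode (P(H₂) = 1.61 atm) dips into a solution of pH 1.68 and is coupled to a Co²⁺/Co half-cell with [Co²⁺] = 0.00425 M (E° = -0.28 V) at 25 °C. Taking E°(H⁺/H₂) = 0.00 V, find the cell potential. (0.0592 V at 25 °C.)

0.24 V

The hydrogen couple is the cathode, so E°_cell = 0.28 V; n = 2.
[H⁺] = 10^(−1.68) = 0.021 M, and Q = [Co²⁺]·P(H₂) / [H⁺]^2 = 15.7.
E = E° − (0.0592/2) log Q = 0.28 − (0.0592/2)(1.195) = 0.245 V.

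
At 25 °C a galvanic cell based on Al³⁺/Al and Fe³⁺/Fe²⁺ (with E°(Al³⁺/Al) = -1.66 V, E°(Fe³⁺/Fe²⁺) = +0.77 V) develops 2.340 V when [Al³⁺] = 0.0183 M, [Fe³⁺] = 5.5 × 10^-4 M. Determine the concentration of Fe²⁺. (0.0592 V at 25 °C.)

From the Nernst equation, log Q = n(E° − E)/0.0592 = 3(2.43 − 2.340)/0.0592 = 4.561, so Q = 3.64 × 10^4.
With Q = [Al³⁺]·[Fe²⁺]^3/[Fe³⁺]^3 and the known concentrations, [Fe²⁺]^3 in the numerator gives [Fe²⁺] = 0.069 M.

0.069 M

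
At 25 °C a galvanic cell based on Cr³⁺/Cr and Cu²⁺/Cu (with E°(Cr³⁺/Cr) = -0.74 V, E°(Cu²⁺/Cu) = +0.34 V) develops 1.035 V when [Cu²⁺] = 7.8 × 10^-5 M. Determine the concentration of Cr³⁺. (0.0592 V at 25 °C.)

1.3 × 10^-4 M

From the Nernst equation, log Q = n(E° − E)/0.0592 = 6(1.08 − 1.035)/0.0592 = 4.561, so Q = 3.64 × 10^4.
With Q = [Cr³⁺]^2/[Cu²⁺]^3 and the known concentrations, [Cr³⁺]^2 in the numerator gives [Cr³⁺] = 1.3 × 10^-4 M.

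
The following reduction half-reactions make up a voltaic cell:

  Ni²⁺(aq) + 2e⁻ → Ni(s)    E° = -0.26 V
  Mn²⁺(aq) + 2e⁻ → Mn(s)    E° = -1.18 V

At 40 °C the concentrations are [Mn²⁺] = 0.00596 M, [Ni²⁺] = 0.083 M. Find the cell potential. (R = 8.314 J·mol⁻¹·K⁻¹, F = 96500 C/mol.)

0.956 V

The Ni²⁺/Ni couple has the higher reduction potential and acts as the cathode, so E°_cell = -0.26 − (-1.18) = 0.92 V.
Balancing electrons gives n = 2; the reaction quotient is Q = [Mn²⁺]/[Ni²⁺] = 0.0718.
E = E° − (RT/nF) ln Q = 0.92 − (8.314×313)/(2×96500) × (-2.634) = 0.920 + 0.036 = 0.956 V.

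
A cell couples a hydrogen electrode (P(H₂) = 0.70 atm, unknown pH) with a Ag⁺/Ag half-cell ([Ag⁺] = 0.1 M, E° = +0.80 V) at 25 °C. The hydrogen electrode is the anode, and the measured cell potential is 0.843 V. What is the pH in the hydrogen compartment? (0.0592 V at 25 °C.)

pH = 1.80

E°_cell = 0.80 V and n = 2.
log Q = n(E° − E)/0.0592 = 2×(0.80 − 0.843)/0.0592 = -1.453.
With Q = [H⁺]^2 / ([Ag⁺]^2·P(H₂)), solving for [H⁺] gives log[H⁺] = -1.804, so pH = 1.80.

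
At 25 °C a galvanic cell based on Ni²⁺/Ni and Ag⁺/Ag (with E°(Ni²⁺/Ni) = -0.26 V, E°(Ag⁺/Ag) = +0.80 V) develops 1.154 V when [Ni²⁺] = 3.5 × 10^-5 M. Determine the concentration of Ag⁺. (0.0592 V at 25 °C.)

From the Nernst equation, log Q = n(E° − E)/0.0592 = 2(1.06 − 1.154)/0.0592 = -3.176, so Q = 6.67 × 10^-4.
With Q = [Ni²⁺]/[Ag⁺]^2 and the known concentrations, [Ag⁺]^2 in the denominator gives [Ag⁺] = 0.23 M.

0.23 M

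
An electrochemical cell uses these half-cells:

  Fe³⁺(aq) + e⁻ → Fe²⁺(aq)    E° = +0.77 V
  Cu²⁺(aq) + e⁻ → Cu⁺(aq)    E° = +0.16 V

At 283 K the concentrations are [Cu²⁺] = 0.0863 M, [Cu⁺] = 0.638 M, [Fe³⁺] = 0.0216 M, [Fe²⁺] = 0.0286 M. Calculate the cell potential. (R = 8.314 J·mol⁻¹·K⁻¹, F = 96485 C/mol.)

The Fe³⁺/Fe²⁺ couple has the higher reduction potential and acts as the cathode, so E°_cell = +0.77 − (+0.16) = 0.61 V.
Balancing electrons gives n = 1; the reaction quotient is Q = [Cu²⁺]·[Fe²⁺]/([Cu⁺]·[Fe³⁺]) = 0.179.
E = E° − (RT/nF) ln Q = 0.61 − (8.314×283)/(1×96485) × (-1.720) = 0.610 + 0.042 = 0.652 V.

0.652 V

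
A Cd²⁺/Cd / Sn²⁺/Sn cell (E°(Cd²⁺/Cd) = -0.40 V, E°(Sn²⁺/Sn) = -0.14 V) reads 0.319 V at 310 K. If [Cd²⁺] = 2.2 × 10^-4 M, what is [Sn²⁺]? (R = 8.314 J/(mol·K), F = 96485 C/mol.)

From the Nernst equation, ln Q = nF(E° − E)/RT = 2×96485×(0.26 − 0.319)/(8.314×310) = -4.417, so Q = 0.0121.
With Q = [Cd²⁺]/[Sn²⁺] and the known concentrations, [Sn²⁺] in the denominator gives [Sn²⁺] = 0.018 M.

0.018 M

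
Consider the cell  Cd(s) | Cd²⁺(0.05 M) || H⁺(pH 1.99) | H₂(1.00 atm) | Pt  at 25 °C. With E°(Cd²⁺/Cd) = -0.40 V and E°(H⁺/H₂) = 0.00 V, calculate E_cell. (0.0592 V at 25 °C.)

0.32 V

The hydrogen couple is the cathode, so E°_cell = 0.40 V; n = 2.
[H⁺] = 10^(−1.99) = 0.010 M, and Q = [Cd²⁺]·P(H₂) / [H⁺]^2 = 477.
E = E° − (0.0592/2) log Q = 0.40 − (0.0592/2)(2.679) = 0.321 V.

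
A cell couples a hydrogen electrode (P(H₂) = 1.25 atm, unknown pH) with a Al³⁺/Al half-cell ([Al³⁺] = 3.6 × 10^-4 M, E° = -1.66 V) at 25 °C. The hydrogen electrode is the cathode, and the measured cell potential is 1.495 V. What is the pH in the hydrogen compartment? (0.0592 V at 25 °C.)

E°_cell = 1.66 V and n = 6.
log Q = n(E° − E)/0.0592 = 6×(1.66 − 1.495)/0.0592 = 16.723.
With Q = [Al³⁺]^2·P(H₂)^3 / [H⁺]^6, solving for [H⁺] gives log[H⁺] = -3.887, so pH = 3.89.

pH = 3.89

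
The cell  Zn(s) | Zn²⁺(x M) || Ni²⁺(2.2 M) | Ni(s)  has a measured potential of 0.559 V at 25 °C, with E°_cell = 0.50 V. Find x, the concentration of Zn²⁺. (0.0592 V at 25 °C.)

From the Nernst equation, log Q = n(E° − E)/0.0592 = 2(0.50 − 0.559)/0.0592 = -1.993, so Q = 0.0102.
With Q = [Zn²⁺]/[Ni²⁺] and the known concentrations, [Zn²⁺] in the numerator gives [Zn²⁺] = 0.022 M.

0.022 M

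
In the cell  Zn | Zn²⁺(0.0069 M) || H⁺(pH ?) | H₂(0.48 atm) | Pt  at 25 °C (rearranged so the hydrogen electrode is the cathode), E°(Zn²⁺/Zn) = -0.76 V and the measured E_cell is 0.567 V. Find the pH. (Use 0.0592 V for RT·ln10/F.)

E°_cell = 0.76 V and n = 2.
log Q = n(E° − E)/0.0592 = 2×(0.76 − 0.567)/0.0592 = 6.520.
With Q = [Zn²⁺]·P(H₂) / [H⁺]^2, solving for [H⁺] gives log[H⁺] = -4.500, so pH = 4.50.

pH = 4.50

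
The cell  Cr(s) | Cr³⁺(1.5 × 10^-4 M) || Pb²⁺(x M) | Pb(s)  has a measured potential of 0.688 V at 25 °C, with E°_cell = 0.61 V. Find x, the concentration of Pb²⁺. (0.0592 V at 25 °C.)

1.2 M

From the Nernst equation, log Q = n(E° − E)/0.0592 = 6(0.61 − 0.688)/0.0592 = -7.905, so Q = 1.24 × 10^-8.
With Q = [Cr³⁺]^2/[Pb²⁺]^3 and the known concentrations, [Pb²⁺]^3 in the denominator gives [Pb²⁺] = 1.2 M.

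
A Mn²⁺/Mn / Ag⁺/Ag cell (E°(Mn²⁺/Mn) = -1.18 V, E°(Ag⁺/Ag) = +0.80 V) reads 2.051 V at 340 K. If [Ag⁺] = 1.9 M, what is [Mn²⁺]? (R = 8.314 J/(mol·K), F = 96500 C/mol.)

0.028 M

From the Nernst equation, ln Q = nF(E° − E)/RT = 2×96500×(1.98 − 2.051)/(8.314×340) = -4.848, so Q = 0.00785.
With Q = [Mn²⁺]/[Ag⁺]^2 and the known concentrations, [Mn²⁺] in the numerator gives [Mn²⁺] = 0.028 M.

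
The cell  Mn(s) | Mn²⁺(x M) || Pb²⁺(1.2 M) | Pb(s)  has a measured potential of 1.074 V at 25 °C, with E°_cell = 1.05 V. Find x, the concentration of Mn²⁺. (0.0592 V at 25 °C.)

0.19 M

From the Nernst equation, log Q = n(E° − E)/0.0592 = 2(1.05 − 1.074)/0.0592 = -0.811, so Q = 0.155.
With Q = [Mn²⁺]/[Pb²⁺] and the known concentrations, [Mn²⁺] in the numerator gives [Mn²⁺] = 0.19 M.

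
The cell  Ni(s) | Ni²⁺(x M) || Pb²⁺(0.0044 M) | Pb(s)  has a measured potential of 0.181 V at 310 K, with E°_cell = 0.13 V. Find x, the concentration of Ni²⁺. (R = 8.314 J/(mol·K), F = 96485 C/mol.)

9.7 × 10^-5 M

From the Nernst equation, ln Q = nF(E° − E)/RT = 2×96485×(0.13 − 0.181)/(8.314×310) = -3.818, so Q = 0.0220.
With Q = [Ni²⁺]/[Pb²⁺] and the known concentrations, [Ni²⁺] in the numerator gives [Ni²⁺] = 9.7 × 10^-5 M.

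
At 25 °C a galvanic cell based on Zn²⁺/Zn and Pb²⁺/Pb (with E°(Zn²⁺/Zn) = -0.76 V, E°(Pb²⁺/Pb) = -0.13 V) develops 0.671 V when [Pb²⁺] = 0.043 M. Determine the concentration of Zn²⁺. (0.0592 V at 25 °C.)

From the Nernst equation, log Q = n(E° − E)/0.0592 = 2(0.63 − 0.671)/0.0592 = -1.385, so Q = 0.0412.
With Q = [Zn²⁺]/[Pb²⁺] and the known concentrations, [Zn²⁺] in the numerator gives [Zn²⁺] = 0.0018 M.

0.0018 M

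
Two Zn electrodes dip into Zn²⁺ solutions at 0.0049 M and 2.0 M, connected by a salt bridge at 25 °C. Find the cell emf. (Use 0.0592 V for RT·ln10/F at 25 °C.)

0.077 V

Both half-cells are Zn²⁺/Zn, so E°_cell = 0. The concentrated side is the cathode; the cell reaction moves Zn²⁺ from high to low concentration with n = 2.
Q = [Zn²⁺]_dilute/[Zn²⁺]_conc = 0.0049/2.0 = 0.00245.
E = 0 − (0.0592/2) log Q = −(0.0592/2)(-2.611) = 0.0773 V.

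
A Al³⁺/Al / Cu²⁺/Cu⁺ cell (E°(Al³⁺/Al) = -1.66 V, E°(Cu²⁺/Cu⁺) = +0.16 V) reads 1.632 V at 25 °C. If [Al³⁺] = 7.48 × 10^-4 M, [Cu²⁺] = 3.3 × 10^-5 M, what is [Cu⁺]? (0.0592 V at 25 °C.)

From the Nernst equation, log Q = n(E° − E)/0.0592 = 3(1.82 − 1.632)/0.0592 = 9.527, so Q = 3.37 × 10^9.
With Q = [Al³⁺]·[Cu⁺]^3/[Cu²⁺]^3 and the known concentrations, [Cu⁺]^3 in the numerator gives [Cu⁺] = 0.54 M.

0.54 M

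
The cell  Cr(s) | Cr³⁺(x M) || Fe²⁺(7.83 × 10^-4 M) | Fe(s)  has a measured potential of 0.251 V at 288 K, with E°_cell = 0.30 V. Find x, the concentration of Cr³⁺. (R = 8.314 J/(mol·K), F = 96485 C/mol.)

From the Nernst equation, ln Q = nF(E° − E)/RT = 6×96485×(0.30 − 0.251)/(8.314×288) = 11.847, so Q = 1.4 × 10^5.
With Q = [Cr³⁺]^2/[Fe²⁺]^3 and the known concentrations, [Cr³⁺]^2 in the numerator gives [Cr³⁺] = 0.0082 M.

0.0082 M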